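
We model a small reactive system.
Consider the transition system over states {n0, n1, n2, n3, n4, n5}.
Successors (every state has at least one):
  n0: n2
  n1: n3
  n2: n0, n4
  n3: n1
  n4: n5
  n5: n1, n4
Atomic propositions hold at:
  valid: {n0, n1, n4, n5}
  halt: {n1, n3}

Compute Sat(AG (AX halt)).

{n1, n3}

Sat(AX halt) = {s : every successor in {n1, n3}} = {n1, n3}
AG (AX halt): greatest fixpoint, start Z0 = {n1, n3}, keep only states in Sat with every successor in Z. Already a fixed point.
Sat(AG (AX halt)) = {n1, n3}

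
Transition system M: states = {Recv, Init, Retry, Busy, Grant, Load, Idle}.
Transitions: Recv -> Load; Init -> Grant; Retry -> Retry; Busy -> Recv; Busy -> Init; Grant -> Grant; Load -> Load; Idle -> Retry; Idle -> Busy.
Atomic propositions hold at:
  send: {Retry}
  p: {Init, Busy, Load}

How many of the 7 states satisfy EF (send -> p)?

6

Sat(send -> p) = {Recv, Init, Busy, Grant, Load, Idle}
EF (send -> p): least fixpoint, start Z0 = {Recv, Init, Busy, Grant, Load, Idle}, add states with some successor in Z. Already a fixed point.
Sat(EF (send -> p)) = {Recv, Init, Busy, Grant, Load, Idle}
|Sat(EF (send -> p))| = |{Recv, Init, Busy, Grant, Load, Idle}| = 6.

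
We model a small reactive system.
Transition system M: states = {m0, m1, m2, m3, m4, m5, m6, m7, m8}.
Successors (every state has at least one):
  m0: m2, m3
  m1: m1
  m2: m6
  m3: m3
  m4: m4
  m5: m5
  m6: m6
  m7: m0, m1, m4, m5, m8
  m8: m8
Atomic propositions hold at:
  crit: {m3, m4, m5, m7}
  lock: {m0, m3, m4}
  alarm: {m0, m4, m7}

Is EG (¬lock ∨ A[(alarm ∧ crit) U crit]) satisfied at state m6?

Sat(¬lock) = {m1, m2, m5, m6, m7, m8}
Sat(alarm ∧ crit) = {m4, m7}
A[(alarm ∧ crit) U crit]: least fixpoint, start Z0 = Sat(crit) = {m3, m4, m5, m7}, add states in Sat(alarm ∧ crit) with every successor in Z. Already a fixed point.
Sat(A[(alarm ∧ crit) U crit]) = {m3, m4, m5, m7}
Sat(¬lock ∨ A[(alarm ∧ crit) U crit]) = {m1, m2, m3, m4, m5, m6, m7, m8}
EG (¬lock ∨ A[(alarm ∧ crit) U crit]): greatest fixpoint, start Z0 = {m1, m2, m3, m4, m5, m6, m7, m8}, keep only states in Sat with some successor in Z. Already a fixed point.
Sat(EG (¬lock ∨ A[(alarm ∧ crit) U crit])) = {m1, m2, m3, m4, m5, m6, m7, m8}
m6 ∈ Sat(EG (¬lock ∨ A[(alarm ∧ crit) U crit])) = {m1, m2, m3, m4, m5, m6, m7, m8}, so the formula holds at m6.

Yes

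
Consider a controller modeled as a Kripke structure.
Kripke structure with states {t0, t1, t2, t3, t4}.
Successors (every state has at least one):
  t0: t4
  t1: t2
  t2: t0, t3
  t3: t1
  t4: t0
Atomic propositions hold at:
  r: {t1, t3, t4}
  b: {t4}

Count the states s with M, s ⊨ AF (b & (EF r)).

2

EF r: least fixpoint, start Z0 = {t1, t3, t4}, add states with some successor in Z. Z1 = {t0, t1, t2, t3, t4}; fixed.
Sat(EF r) = {t0, t1, t2, t3, t4}
Sat(b & (EF r)) = {t4}
AF (b & (EF r)): least fixpoint, start Z0 = {t4}, add states with every successor in Z. Z1 = {t0, t4}; fixed.
Sat(AF (b & (EF r))) = {t0, t4}
|Sat(AF (b & (EF r)))| = |{t0, t4}| = 2.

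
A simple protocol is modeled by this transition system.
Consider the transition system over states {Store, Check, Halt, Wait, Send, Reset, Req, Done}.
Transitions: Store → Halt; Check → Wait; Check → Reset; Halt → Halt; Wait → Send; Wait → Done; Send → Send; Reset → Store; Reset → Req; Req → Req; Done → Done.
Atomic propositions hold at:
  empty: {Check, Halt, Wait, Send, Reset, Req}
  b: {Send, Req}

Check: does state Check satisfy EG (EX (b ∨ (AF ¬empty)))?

No

Sat(¬empty) = {Store, Done}
AF ¬empty: least fixpoint, start Z0 = {Store, Done}, add states with every successor in Z. Already a fixed point.
Sat(AF ¬empty) = {Store, Done}
Sat(b ∨ (AF ¬empty)) = {Store, Send, Req, Done}
Sat(EX (b ∨ (AF ¬empty))) = {s : some successor in {Store, Send, Req, Done}} = {Wait, Send, Reset, Req, Done}
EG (EX (b ∨ (AF ¬empty))): greatest fixpoint, start Z0 = {Wait, Send, Reset, Req, Done}, keep only states in Sat with some successor in Z. Already a fixed point.
Sat(EG (EX (b ∨ (AF ¬empty)))) = {Wait, Send, Reset, Req, Done}
Check ∉ Sat(EG (EX (b ∨ (AF ¬empty)))) = {Wait, Send, Reset, Req, Done}, so the formula does not hold at Check.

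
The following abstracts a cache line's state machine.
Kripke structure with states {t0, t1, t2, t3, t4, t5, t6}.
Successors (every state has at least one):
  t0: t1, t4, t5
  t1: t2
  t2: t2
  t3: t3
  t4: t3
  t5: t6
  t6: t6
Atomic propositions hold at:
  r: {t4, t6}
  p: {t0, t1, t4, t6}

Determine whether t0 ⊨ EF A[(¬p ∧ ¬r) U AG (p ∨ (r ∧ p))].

Sat(¬p) = {t2, t3, t5}
Sat(¬r) = {t0, t1, t2, t3, t5}
Sat(¬p ∧ ¬r) = {t2, t3, t5}
Sat(r ∧ p) = {t4, t6}
Sat(p ∨ (r ∧ p)) = {t0, t1, t4, t6}
AG (p ∨ (r ∧ p)): greatest fixpoint, start Z0 = {t0, t1, t4, t6}, keep only states in Sat with every successor in Z. Z1 = {t6}; fixed.
Sat(AG (p ∨ (r ∧ p))) = {t6}
A[(¬p ∧ ¬r) U AG (p ∨ (r ∧ p))]: least fixpoint, start Z0 = Sat(AG (p ∨ (r ∧ p))) = {t6}, add states in Sat(¬p ∧ ¬r) with every successor in Z. Z1 = {t5, t6}; fixed.
Sat(A[(¬p ∧ ¬r) U AG (p ∨ (r ∧ p))]) = {t5, t6}
EF A[(¬p ∧ ¬r) U AG (p ∨ (r ∧ p))]: least fixpoint, start Z0 = {t5, t6}, add states with some successor in Z. Z1 = {t0, t5, t6}; fixed.
Sat(EF A[(¬p ∧ ¬r) U AG (p ∨ (r ∧ p))]) = {t0, t5, t6}
t0 ∈ Sat(EF A[(¬p ∧ ¬r) U AG (p ∨ (r ∧ p))]) = {t0, t5, t6}, so the formula holds at t0.

Yes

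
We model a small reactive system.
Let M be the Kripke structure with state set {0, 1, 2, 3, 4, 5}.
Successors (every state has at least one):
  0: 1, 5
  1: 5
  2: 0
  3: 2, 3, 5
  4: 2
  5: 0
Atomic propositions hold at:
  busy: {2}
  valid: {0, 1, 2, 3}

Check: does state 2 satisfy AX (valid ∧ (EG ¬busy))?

Sat(¬busy) = {0, 1, 3, 4, 5}
EG ¬busy: greatest fixpoint, start Z0 = {0, 1, 3, 4, 5}, keep only states in Sat with some successor in Z. Z1 = {0, 1, 3, 5}; fixed.
Sat(EG ¬busy) = {0, 1, 3, 5}
Sat(valid ∧ (EG ¬busy)) = {0, 1, 3}
Sat(AX (valid ∧ (EG ¬busy))) = {s : every successor in {0, 1, 3}} = {2, 5}
2 ∈ Sat(AX (valid ∧ (EG ¬busy))) = {2, 5}, so the formula holds at 2.

Yes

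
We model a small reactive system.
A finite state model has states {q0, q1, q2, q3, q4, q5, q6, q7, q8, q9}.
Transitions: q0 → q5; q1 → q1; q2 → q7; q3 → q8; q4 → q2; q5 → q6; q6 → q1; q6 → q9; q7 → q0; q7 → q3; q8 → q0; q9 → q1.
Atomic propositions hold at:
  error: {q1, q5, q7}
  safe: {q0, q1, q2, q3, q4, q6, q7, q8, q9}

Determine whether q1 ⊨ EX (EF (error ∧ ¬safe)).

Sat(¬safe) = {q5}
Sat(error ∧ ¬safe) = {q5}
EF (error ∧ ¬safe): least fixpoint, start Z0 = {q5}, add states with some successor in Z. Z1 = {q0, q5}; Z2 = {q0, q5, q7, q8}; Z3 = {q0, q2, q3, q5, q7, q8}; Z4 = {q0, q2, q3, q4, q5, q7, q8}; fixed.
Sat(EF (error ∧ ¬safe)) = {q0, q2, q3, q4, q5, q7, q8}
Sat(EX (EF (error ∧ ¬safe))) = {s : some successor in {q0, q2, q3, q4, q5, q7, q8}} = {q0, q2, q3, q4, q7, q8}
q1 ∉ Sat(EX (EF (error ∧ ¬safe))) = {q0, q2, q3, q4, q7, q8}, so the formula does not hold at q1.

No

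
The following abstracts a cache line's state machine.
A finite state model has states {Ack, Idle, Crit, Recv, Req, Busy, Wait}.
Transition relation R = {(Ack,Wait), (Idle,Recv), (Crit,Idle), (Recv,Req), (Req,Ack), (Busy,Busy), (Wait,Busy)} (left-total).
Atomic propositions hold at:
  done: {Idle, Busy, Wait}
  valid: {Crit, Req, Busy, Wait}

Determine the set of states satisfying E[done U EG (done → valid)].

Sat(done → valid) = {Ack, Crit, Recv, Req, Busy, Wait}
EG (done → valid): greatest fixpoint, start Z0 = {Ack, Crit, Recv, Req, Busy, Wait}, keep only states in Sat with some successor in Z. Z1 = {Ack, Recv, Req, Busy, Wait}; fixed.
Sat(EG (done → valid)) = {Ack, Recv, Req, Busy, Wait}
E[done U EG (done → valid)]: least fixpoint, start Z0 = Sat(EG (done → valid)) = {Ack, Recv, Req, Busy, Wait}, add states in Sat(done) with some successor in Z. Z1 = {Ack, Idle, Recv, Req, Busy, Wait}; fixed.
Sat(E[done U EG (done → valid)]) = {Ack, Idle, Recv, Req, Busy, Wait}

{Ack, Idle, Recv, Req, Busy, Wait}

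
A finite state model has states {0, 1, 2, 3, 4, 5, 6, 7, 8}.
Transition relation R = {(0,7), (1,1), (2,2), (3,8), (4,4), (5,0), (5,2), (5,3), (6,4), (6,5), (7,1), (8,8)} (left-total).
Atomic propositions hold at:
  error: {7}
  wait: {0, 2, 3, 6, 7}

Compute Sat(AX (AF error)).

AF error: least fixpoint, start Z0 = {7}, add states with every successor in Z. Z1 = {0, 7}; fixed.
Sat(AF error) = {0, 7}
Sat(AX (AF error)) = {s : every successor in {0, 7}} = {0}

{0}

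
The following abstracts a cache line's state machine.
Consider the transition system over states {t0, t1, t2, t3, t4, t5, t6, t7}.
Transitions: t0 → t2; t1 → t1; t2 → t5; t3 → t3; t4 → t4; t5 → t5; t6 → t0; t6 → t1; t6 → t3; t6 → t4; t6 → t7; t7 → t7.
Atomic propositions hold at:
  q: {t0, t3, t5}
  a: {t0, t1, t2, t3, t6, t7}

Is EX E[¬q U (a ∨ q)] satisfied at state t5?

Sat(¬q) = {t1, t2, t4, t6, t7}
Sat(a ∨ q) = {t0, t1, t2, t3, t5, t6, t7}
E[¬q U (a ∨ q)]: least fixpoint, start Z0 = Sat((a ∨ q)) = {t0, t1, t2, t3, t5, t6, t7}, add states in Sat(¬q) with some successor in Z. Already a fixed point.
Sat(E[¬q U (a ∨ q)]) = {t0, t1, t2, t3, t5, t6, t7}
Sat(EX E[¬q U (a ∨ q)]) = {s : some successor in {t0, t1, t2, t3, t5, t6, t7}} = {t0, t1, t2, t3, t5, t6, t7}
t5 ∈ Sat(EX E[¬q U (a ∨ q)]) = {t0, t1, t2, t3, t5, t6, t7}, so the formula holds at t5.

Yes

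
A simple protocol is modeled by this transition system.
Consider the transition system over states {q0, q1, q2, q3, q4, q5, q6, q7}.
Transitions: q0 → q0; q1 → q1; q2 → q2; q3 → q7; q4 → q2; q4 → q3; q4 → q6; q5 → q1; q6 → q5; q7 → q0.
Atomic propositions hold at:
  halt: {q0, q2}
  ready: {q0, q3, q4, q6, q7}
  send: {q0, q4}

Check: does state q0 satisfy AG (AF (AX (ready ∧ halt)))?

Yes

Sat(ready ∧ halt) = {q0}
Sat(AX (ready ∧ halt)) = {s : every successor in {q0}} = {q0, q7}
AF (AX (ready ∧ halt)): least fixpoint, start Z0 = {q0, q7}, add states with every successor in Z. Z1 = {q0, q3, q7}; fixed.
Sat(AF (AX (ready ∧ halt))) = {q0, q3, q7}
AG (AF (AX (ready ∧ halt))): greatest fixpoint, start Z0 = {q0, q3, q7}, keep only states in Sat with every successor in Z. Already a fixed point.
Sat(AG (AF (AX (ready ∧ halt)))) = {q0, q3, q7}
q0 ∈ Sat(AG (AF (AX (ready ∧ halt)))) = {q0, q3, q7}, so the formula holds at q0.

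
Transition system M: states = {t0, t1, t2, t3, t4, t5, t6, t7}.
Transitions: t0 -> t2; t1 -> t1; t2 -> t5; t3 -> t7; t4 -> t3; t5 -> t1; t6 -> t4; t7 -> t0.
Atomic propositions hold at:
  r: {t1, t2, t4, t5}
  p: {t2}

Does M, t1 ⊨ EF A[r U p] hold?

A[r U p]: least fixpoint, start Z0 = Sat(p) = {t2}, add states in Sat(r) with every successor in Z. Already a fixed point.
Sat(A[r U p]) = {t2}
EF A[r U p]: least fixpoint, start Z0 = {t2}, add states with some successor in Z. Z1 = {t0, t2}; Z2 = {t0, t2, t7}; Z3 = {t0, t2, t3, t7}; Z4 = {t0, t2, t3, t4, t7}; Z5 = {t0, t2, t3, t4, t6, t7}; fixed.
Sat(EF A[r U p]) = {t0, t2, t3, t4, t6, t7}
t1 ∉ Sat(EF A[r U p]) = {t0, t2, t3, t4, t6, t7}, so the formula does not hold at t1.

No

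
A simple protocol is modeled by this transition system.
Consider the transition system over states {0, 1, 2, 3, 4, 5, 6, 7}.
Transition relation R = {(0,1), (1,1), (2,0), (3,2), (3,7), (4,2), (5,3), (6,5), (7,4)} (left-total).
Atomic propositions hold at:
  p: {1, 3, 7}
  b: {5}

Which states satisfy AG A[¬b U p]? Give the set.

Sat(¬b) = {0, 1, 2, 3, 4, 6, 7}
A[¬b U p]: least fixpoint, start Z0 = Sat(p) = {1, 3, 7}, add states in Sat(¬b) with every successor in Z. Z1 = {0, 1, 3, 7}; Z2 = {0, 1, 2, 3, 7}; Z3 = {0, 1, 2, 3, 4, 7}; fixed.
Sat(A[¬b U p]) = {0, 1, 2, 3, 4, 7}
AG A[¬b U p]: greatest fixpoint, start Z0 = {0, 1, 2, 3, 4, 7}, keep only states in Sat with every successor in Z. Already a fixed point.
Sat(AG A[¬b U p]) = {0, 1, 2, 3, 4, 7}

{0, 1, 2, 3, 4, 7}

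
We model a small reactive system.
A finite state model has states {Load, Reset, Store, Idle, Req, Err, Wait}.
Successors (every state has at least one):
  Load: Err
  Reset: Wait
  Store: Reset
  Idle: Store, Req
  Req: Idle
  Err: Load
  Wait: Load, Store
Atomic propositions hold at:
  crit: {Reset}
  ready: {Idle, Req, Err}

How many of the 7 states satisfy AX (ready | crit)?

Sat(ready | crit) = {Reset, Idle, Req, Err}
Sat(AX (ready | crit)) = {s : every successor in {Reset, Idle, Req, Err}} = {Load, Store, Req}
|Sat(AX (ready | crit))| = |{Load, Store, Req}| = 3.

3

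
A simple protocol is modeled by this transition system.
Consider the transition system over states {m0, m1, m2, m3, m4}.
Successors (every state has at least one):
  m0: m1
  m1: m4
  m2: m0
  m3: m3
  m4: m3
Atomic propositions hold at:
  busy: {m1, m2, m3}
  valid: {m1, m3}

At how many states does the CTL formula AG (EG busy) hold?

EG busy: greatest fixpoint, start Z0 = {m1, m2, m3}, keep only states in Sat with some successor in Z. Z1 = {m3}; fixed.
Sat(EG busy) = {m3}
AG (EG busy): greatest fixpoint, start Z0 = {m3}, keep only states in Sat with every successor in Z. Already a fixed point.
Sat(AG (EG busy)) = {m3}
|Sat(AG (EG busy))| = |{m3}| = 1.

1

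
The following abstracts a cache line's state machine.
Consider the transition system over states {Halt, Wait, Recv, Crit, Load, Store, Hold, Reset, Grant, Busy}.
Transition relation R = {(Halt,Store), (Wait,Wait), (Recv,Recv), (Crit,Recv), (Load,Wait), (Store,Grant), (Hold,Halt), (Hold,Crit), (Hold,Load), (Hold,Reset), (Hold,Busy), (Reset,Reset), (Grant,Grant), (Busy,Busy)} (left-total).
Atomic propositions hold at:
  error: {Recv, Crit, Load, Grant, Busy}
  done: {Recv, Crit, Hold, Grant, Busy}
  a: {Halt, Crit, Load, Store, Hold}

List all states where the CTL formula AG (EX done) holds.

Sat(EX done) = {s : some successor in {Recv, Crit, Hold, Grant, Busy}} = {Recv, Crit, Store, Hold, Grant, Busy}
AG (EX done): greatest fixpoint, start Z0 = {Recv, Crit, Store, Hold, Grant, Busy}, keep only states in Sat with every successor in Z. Z1 = {Recv, Crit, Store, Grant, Busy}; fixed.
Sat(AG (EX done)) = {Recv, Crit, Store, Grant, Busy}

{Recv, Crit, Store, Grant, Busy}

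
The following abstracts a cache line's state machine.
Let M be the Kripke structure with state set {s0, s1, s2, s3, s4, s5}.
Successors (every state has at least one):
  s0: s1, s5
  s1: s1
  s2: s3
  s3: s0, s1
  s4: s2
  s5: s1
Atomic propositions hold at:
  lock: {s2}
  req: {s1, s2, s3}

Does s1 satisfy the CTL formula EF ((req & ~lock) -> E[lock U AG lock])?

Sat(~lock) = {s0, s1, s3, s4, s5}
Sat(req & ~lock) = {s1, s3}
AG lock: greatest fixpoint, start Z0 = {s2}, keep only states in Sat with every successor in Z. Z1 = ∅; fixed.
Sat(AG lock) = ∅
E[lock U AG lock]: least fixpoint, start Z0 = Sat(AG lock) = ∅, add states in Sat(lock) with some successor in Z. Already a fixed point.
Sat(E[lock U AG lock]) = ∅
Sat((req & ~lock) -> E[lock U AG lock]) = {s0, s2, s4, s5}
EF ((req & ~lock) -> E[lock U AG lock]): least fixpoint, start Z0 = {s0, s2, s4, s5}, add states with some successor in Z. Z1 = {s0, s2, s3, s4, s5}; fixed.
Sat(EF ((req & ~lock) -> E[lock U AG lock])) = {s0, s2, s3, s4, s5}
s1 ∉ Sat(EF ((req & ~lock) -> E[lock U AG lock])) = {s0, s2, s3, s4, s5}, so the formula does not hold at s1.

No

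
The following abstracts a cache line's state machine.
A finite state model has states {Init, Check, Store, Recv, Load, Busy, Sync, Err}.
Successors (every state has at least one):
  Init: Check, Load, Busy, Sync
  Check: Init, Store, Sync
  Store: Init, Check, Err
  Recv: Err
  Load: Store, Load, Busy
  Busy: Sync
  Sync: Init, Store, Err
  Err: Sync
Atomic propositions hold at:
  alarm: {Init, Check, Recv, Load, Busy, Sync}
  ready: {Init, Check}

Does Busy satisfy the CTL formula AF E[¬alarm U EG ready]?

Sat(¬alarm) = {Store, Err}
EG ready: greatest fixpoint, start Z0 = {Init, Check}, keep only states in Sat with some successor in Z. Already a fixed point.
Sat(EG ready) = {Init, Check}
E[¬alarm U EG ready]: least fixpoint, start Z0 = Sat(EG ready) = {Init, Check}, add states in Sat(¬alarm) with some successor in Z. Z1 = {Init, Check, Store}; fixed.
Sat(E[¬alarm U EG ready]) = {Init, Check, Store}
AF E[¬alarm U EG ready]: least fixpoint, start Z0 = {Init, Check, Store}, add states with every successor in Z. Already a fixed point.
Sat(AF E[¬alarm U EG ready]) = {Init, Check, Store}
Busy ∉ Sat(AF E[¬alarm U EG ready]) = {Init, Check, Store}, so the formula does not hold at Busy.

No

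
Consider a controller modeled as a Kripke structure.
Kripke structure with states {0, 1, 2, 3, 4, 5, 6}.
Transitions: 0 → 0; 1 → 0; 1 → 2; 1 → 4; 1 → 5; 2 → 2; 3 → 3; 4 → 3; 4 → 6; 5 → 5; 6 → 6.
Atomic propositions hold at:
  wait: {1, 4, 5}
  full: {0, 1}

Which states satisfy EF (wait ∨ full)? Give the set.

{0, 1, 4, 5}

Sat(wait ∨ full) = {0, 1, 4, 5}
EF (wait ∨ full): least fixpoint, start Z0 = {0, 1, 4, 5}, add states with some successor in Z. Already a fixed point.
Sat(EF (wait ∨ full)) = {0, 1, 4, 5}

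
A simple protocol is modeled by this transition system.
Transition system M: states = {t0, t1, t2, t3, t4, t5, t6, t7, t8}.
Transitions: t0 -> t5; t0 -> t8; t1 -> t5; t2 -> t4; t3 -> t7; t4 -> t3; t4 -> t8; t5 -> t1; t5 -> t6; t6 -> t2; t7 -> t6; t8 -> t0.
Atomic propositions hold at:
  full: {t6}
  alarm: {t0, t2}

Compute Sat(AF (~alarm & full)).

Sat(~alarm) = {t1, t3, t4, t5, t6, t7, t8}
Sat(~alarm & full) = {t6}
AF (~alarm & full): least fixpoint, start Z0 = {t6}, add states with every successor in Z. Z1 = {t6, t7}; Z2 = {t3, t6, t7}; fixed.
Sat(AF (~alarm & full)) = {t3, t6, t7}

{t3, t6, t7}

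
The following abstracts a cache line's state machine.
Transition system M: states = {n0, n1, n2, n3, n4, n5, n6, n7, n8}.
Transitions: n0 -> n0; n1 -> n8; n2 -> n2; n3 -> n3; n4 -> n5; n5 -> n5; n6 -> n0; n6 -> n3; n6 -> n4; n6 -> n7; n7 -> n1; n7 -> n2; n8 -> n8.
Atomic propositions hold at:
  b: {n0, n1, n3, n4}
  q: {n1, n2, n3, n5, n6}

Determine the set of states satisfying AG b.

{n0, n3}

AG b: greatest fixpoint, start Z0 = {n0, n1, n3, n4}, keep only states in Sat with every successor in Z. Z1 = {n0, n3}; fixed.
Sat(AG b) = {n0, n3}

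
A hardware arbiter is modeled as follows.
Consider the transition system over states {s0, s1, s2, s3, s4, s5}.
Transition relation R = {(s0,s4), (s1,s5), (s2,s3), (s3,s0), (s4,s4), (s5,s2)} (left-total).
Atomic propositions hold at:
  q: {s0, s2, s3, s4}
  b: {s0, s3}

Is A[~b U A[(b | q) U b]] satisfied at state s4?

Sat(~b) = {s1, s2, s4, s5}
Sat(b | q) = {s0, s2, s3, s4}
A[(b | q) U b]: least fixpoint, start Z0 = Sat(b) = {s0, s3}, add states in Sat(b | q) with every successor in Z. Z1 = {s0, s2, s3}; fixed.
Sat(A[(b | q) U b]) = {s0, s2, s3}
A[~b U A[(b | q) U b]]: least fixpoint, start Z0 = Sat(A[(b | q) U b]) = {s0, s2, s3}, add states in Sat(~b) with every successor in Z. Z1 = {s0, s2, s3, s5}; Z2 = {s0, s1, s2, s3, s5}; fixed.
Sat(A[~b U A[(b | q) U b]]) = {s0, s1, s2, s3, s5}
s4 ∉ Sat(A[~b U A[(b | q) U b]]) = {s0, s1, s2, s3, s5}, so the formula does not hold at s4.

No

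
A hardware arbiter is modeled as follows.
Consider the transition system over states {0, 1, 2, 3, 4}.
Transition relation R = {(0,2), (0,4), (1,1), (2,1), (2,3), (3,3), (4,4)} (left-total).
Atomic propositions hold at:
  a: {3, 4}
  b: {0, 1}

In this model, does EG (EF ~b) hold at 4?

Yes

Sat(~b) = {2, 3, 4}
EF ~b: least fixpoint, start Z0 = {2, 3, 4}, add states with some successor in Z. Z1 = {0, 2, 3, 4}; fixed.
Sat(EF ~b) = {0, 2, 3, 4}
EG (EF ~b): greatest fixpoint, start Z0 = {0, 2, 3, 4}, keep only states in Sat with some successor in Z. Already a fixed point.
Sat(EG (EF ~b)) = {0, 2, 3, 4}
4 ∈ Sat(EG (EF ~b)) = {0, 2, 3, 4}, so the formula holds at 4.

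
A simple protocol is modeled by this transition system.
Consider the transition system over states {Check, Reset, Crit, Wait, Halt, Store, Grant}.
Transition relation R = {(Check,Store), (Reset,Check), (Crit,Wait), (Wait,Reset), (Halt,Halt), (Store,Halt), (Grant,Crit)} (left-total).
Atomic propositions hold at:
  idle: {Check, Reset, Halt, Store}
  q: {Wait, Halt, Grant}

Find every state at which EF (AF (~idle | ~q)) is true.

Sat(~idle) = {Crit, Wait, Grant}
Sat(~q) = {Check, Reset, Crit, Store}
Sat(~idle | ~q) = {Check, Reset, Crit, Wait, Store, Grant}
AF (~idle | ~q): least fixpoint, start Z0 = {Check, Reset, Crit, Wait, Store, Grant}, add states with every successor in Z. Already a fixed point.
Sat(AF (~idle | ~q)) = {Check, Reset, Crit, Wait, Store, Grant}
EF (AF (~idle | ~q)): least fixpoint, start Z0 = {Check, Reset, Crit, Wait, Store, Grant}, add states with some successor in Z. Already a fixed point.
Sat(EF (AF (~idle | ~q))) = {Check, Reset, Crit, Wait, Store, Grant}

{Check, Reset, Crit, Wait, Store, Grant}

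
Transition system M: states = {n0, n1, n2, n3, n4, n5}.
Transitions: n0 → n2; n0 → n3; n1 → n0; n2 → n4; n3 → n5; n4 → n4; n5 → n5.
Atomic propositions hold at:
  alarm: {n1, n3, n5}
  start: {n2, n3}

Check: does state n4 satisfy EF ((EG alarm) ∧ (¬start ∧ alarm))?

EG alarm: greatest fixpoint, start Z0 = {n1, n3, n5}, keep only states in Sat with some successor in Z. Z1 = {n3, n5}; fixed.
Sat(EG alarm) = {n3, n5}
Sat(¬start) = {n0, n1, n4, n5}
Sat(¬start ∧ alarm) = {n1, n5}
Sat((EG alarm) ∧ (¬start ∧ alarm)) = {n5}
EF ((EG alarm) ∧ (¬start ∧ alarm)): least fixpoint, start Z0 = {n5}, add states with some successor in Z. Z1 = {n3, n5}; Z2 = {n0, n3, n5}; Z3 = {n0, n1, n3, n5}; fixed.
Sat(EF ((EG alarm) ∧ (¬start ∧ alarm))) = {n0, n1, n3, n5}
n4 ∉ Sat(EF ((EG alarm) ∧ (¬start ∧ alarm))) = {n0, n1, n3, n5}, so the formula does not hold at n4.

No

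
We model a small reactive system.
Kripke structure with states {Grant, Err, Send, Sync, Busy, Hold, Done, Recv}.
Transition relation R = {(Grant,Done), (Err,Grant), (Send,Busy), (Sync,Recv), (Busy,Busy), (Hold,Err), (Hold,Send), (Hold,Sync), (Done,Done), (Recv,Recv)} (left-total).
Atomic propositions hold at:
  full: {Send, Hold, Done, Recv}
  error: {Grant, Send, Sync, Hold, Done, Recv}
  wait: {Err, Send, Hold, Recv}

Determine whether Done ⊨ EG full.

EG full: greatest fixpoint, start Z0 = {Send, Hold, Done, Recv}, keep only states in Sat with some successor in Z. Z1 = {Hold, Done, Recv}; Z2 = {Done, Recv}; fixed.
Sat(EG full) = {Done, Recv}
Done ∈ Sat(EG full) = {Done, Recv}, so the formula holds at Done.

Yes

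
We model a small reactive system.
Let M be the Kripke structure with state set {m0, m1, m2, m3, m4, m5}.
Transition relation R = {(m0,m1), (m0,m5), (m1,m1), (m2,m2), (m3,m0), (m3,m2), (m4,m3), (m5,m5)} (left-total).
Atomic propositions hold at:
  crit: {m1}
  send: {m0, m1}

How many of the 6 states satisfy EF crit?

4

EF crit: least fixpoint, start Z0 = {m1}, add states with some successor in Z. Z1 = {m0, m1}; Z2 = {m0, m1, m3}; Z3 = {m0, m1, m3, m4}; fixed.
Sat(EF crit) = {m0, m1, m3, m4}
|Sat(EF crit)| = |{m0, m1, m3, m4}| = 4.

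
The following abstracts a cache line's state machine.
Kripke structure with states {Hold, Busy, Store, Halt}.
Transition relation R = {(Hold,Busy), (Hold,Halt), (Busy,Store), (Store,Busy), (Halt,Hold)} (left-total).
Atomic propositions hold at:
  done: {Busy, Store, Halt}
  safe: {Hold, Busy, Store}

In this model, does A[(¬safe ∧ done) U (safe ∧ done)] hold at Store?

Sat(¬safe) = {Halt}
Sat(¬safe ∧ done) = {Halt}
Sat(safe ∧ done) = {Busy, Store}
A[(¬safe ∧ done) U (safe ∧ done)]: least fixpoint, start Z0 = Sat((safe ∧ done)) = {Busy, Store}, add states in Sat(¬safe ∧ done) with every successor in Z. Already a fixed point.
Sat(A[(¬safe ∧ done) U (safe ∧ done)]) = {Busy, Store}
Store ∈ Sat(A[(¬safe ∧ done) U (safe ∧ done)]) = {Busy, Store}, so the formula holds at Store.

Yes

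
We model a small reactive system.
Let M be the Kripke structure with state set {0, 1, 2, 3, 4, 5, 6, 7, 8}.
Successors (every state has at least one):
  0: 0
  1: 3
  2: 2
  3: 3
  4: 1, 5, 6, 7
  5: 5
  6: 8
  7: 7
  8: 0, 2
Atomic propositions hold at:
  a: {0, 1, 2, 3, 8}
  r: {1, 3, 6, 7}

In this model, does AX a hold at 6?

Yes

Sat(AX a) = {s : every successor in {0, 1, 2, 3, 8}} = {0, 1, 2, 3, 6, 8}
6 ∈ Sat(AX a) = {0, 1, 2, 3, 6, 8}, so the formula holds at 6.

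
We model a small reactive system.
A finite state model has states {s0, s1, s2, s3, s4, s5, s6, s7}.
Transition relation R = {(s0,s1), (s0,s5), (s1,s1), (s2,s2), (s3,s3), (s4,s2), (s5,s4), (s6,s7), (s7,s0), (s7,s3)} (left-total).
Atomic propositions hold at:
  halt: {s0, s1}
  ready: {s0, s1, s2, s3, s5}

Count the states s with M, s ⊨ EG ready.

4

EG ready: greatest fixpoint, start Z0 = {s0, s1, s2, s3, s5}, keep only states in Sat with some successor in Z. Z1 = {s0, s1, s2, s3}; fixed.
Sat(EG ready) = {s0, s1, s2, s3}
|Sat(EG ready)| = |{s0, s1, s2, s3}| = 4.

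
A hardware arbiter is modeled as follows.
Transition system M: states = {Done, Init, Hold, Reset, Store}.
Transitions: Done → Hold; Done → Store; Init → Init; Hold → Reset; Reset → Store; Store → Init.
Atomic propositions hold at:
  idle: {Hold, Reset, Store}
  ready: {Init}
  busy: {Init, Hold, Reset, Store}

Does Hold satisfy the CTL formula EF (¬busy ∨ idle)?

Yes

Sat(¬busy) = {Done}
Sat(¬busy ∨ idle) = {Done, Hold, Reset, Store}
EF (¬busy ∨ idle): least fixpoint, start Z0 = {Done, Hold, Reset, Store}, add states with some successor in Z. Already a fixed point.
Sat(EF (¬busy ∨ idle)) = {Done, Hold, Reset, Store}
Hold ∈ Sat(EF (¬busy ∨ idle)) = {Done, Hold, Reset, Store}, so the formula holds at Hold.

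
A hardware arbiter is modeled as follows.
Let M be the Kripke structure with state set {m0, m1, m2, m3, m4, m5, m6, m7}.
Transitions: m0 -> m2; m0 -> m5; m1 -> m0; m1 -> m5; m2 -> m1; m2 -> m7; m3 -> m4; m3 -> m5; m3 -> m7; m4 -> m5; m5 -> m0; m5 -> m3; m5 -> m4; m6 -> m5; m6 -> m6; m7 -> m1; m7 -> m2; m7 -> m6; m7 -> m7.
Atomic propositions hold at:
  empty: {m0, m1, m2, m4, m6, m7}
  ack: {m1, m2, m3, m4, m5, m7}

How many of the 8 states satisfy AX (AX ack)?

Sat(AX ack) = {s : every successor in {m1, m2, m3, m4, m5, m7}} = {m0, m2, m3, m4}
Sat(AX (AX ack)) = {s : every successor in {m0, m2, m3, m4}} = {m5}
|Sat(AX (AX ack))| = |{m5}| = 1.

1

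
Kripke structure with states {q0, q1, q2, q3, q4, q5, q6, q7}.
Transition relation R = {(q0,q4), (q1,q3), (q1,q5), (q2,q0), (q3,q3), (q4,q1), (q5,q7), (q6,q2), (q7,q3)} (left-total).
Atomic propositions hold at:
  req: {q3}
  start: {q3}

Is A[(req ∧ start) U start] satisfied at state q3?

Sat(req ∧ start) = {q3}
A[(req ∧ start) U start]: least fixpoint, start Z0 = Sat(start) = {q3}, add states in Sat(req ∧ start) with every successor in Z. Already a fixed point.
Sat(A[(req ∧ start) U start]) = {q3}
q3 ∈ Sat(A[(req ∧ start) U start]) = {q3}, so the formula holds at q3.

Yes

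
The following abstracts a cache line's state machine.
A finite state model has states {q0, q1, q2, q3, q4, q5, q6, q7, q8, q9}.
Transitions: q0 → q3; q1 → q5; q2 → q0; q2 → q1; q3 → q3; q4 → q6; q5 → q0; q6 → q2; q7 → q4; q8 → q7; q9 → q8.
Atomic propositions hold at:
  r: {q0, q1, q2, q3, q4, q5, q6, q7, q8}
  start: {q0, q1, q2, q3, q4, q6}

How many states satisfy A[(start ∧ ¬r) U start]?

Sat(¬r) = {q9}
Sat(start ∧ ¬r) = ∅
A[(start ∧ ¬r) U start]: least fixpoint, start Z0 = Sat(start) = {q0, q1, q2, q3, q4, q6}, add states in Sat(start ∧ ¬r) with every successor in Z. Already a fixed point.
Sat(A[(start ∧ ¬r) U start]) = {q0, q1, q2, q3, q4, q6}
|Sat(A[(start ∧ ¬r) U start])| = |{q0, q1, q2, q3, q4, q6}| = 6.

6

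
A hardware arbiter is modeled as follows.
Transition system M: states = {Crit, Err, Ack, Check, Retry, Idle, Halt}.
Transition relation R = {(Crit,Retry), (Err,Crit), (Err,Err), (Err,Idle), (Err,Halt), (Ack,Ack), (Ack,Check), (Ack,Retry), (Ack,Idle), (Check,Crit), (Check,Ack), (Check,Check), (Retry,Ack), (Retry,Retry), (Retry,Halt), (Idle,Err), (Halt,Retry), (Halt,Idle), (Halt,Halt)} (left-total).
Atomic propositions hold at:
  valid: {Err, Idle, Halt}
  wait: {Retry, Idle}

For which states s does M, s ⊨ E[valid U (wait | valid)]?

{Err, Retry, Idle, Halt}

Sat(wait | valid) = {Err, Retry, Idle, Halt}
E[valid U (wait | valid)]: least fixpoint, start Z0 = Sat((wait | valid)) = {Err, Retry, Idle, Halt}, add states in Sat(valid) with some successor in Z. Already a fixed point.
Sat(E[valid U (wait | valid)]) = {Err, Retry, Idle, Halt}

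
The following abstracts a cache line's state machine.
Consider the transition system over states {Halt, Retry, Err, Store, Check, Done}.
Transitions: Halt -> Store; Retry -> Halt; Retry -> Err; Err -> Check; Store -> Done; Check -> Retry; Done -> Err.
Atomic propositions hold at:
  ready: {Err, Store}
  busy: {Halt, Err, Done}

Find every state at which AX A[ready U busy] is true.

{Halt, Retry, Store, Done}

A[ready U busy]: least fixpoint, start Z0 = Sat(busy) = {Halt, Err, Done}, add states in Sat(ready) with every successor in Z. Z1 = {Halt, Err, Store, Done}; fixed.
Sat(A[ready U busy]) = {Halt, Err, Store, Done}
Sat(AX A[ready U busy]) = {s : every successor in {Halt, Err, Store, Done}} = {Halt, Retry, Store, Done}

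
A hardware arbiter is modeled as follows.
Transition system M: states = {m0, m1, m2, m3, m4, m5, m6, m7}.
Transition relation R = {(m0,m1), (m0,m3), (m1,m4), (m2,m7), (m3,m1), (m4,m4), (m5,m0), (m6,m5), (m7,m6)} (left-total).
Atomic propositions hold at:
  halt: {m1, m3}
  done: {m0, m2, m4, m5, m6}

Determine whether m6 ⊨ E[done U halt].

Yes

E[done U halt]: least fixpoint, start Z0 = Sat(halt) = {m1, m3}, add states in Sat(done) with some successor in Z. Z1 = {m0, m1, m3}; Z2 = {m0, m1, m3, m5}; Z3 = {m0, m1, m3, m5, m6}; fixed.
Sat(E[done U halt]) = {m0, m1, m3, m5, m6}
m6 ∈ Sat(E[done U halt]) = {m0, m1, m3, m5, m6}, so the formula holds at m6.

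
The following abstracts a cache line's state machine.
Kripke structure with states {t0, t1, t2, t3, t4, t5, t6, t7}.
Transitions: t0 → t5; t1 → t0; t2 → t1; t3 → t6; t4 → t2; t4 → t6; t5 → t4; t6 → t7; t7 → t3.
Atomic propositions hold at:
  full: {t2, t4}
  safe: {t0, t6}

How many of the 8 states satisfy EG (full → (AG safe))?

AG safe: greatest fixpoint, start Z0 = {t0, t6}, keep only states in Sat with every successor in Z. Z1 = ∅; fixed.
Sat(AG safe) = ∅
Sat(full → (AG safe)) = {t0, t1, t3, t5, t6, t7}
EG (full → (AG safe)): greatest fixpoint, start Z0 = {t0, t1, t3, t5, t6, t7}, keep only states in Sat with some successor in Z. Z1 = {t0, t1, t3, t6, t7}; Z2 = {t1, t3, t6, t7}; Z3 = {t3, t6, t7}; fixed.
Sat(EG (full → (AG safe))) = {t3, t6, t7}
|Sat(EG (full → (AG safe)))| = |{t3, t6, t7}| = 3.

3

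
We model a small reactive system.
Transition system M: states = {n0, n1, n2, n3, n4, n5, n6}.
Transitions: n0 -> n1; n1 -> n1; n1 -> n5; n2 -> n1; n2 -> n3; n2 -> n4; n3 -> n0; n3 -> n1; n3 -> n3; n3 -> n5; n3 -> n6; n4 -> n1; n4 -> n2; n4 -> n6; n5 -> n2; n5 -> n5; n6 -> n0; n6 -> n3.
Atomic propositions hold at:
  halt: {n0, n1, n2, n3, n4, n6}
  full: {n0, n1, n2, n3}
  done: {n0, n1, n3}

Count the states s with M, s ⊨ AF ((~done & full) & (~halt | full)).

1

Sat(~done) = {n2, n4, n5, n6}
Sat(~done & full) = {n2}
Sat(~halt) = {n5}
Sat(~halt | full) = {n0, n1, n2, n3, n5}
Sat((~done & full) & (~halt | full)) = {n2}
AF ((~done & full) & (~halt | full)): least fixpoint, start Z0 = {n2}, add states with every successor in Z. Already a fixed point.
Sat(AF ((~done & full) & (~halt | full))) = {n2}
|Sat(AF ((~done & full) & (~halt | full)))| = |{n2}| = 1.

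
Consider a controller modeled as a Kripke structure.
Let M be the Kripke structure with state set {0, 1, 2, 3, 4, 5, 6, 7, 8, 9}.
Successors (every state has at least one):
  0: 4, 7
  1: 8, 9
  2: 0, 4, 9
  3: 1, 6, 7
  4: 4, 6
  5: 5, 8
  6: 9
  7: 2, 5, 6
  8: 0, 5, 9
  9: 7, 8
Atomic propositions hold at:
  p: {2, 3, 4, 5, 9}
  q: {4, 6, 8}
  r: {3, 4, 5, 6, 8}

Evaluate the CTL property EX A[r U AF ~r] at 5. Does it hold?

No

Sat(~r) = {0, 1, 2, 7, 9}
AF ~r: least fixpoint, start Z0 = {0, 1, 2, 7, 9}, add states with every successor in Z. Z1 = {0, 1, 2, 6, 7, 9}; Z2 = {0, 1, 2, 3, 6, 7, 9}; fixed.
Sat(AF ~r) = {0, 1, 2, 3, 6, 7, 9}
A[r U AF ~r]: least fixpoint, start Z0 = Sat(AF ~r) = {0, 1, 2, 3, 6, 7, 9}, add states in Sat(r) with every successor in Z. Already a fixed point.
Sat(A[r U AF ~r]) = {0, 1, 2, 3, 6, 7, 9}
Sat(EX A[r U AF ~r]) = {s : some successor in {0, 1, 2, 3, 6, 7, 9}} = {0, 1, 2, 3, 4, 6, 7, 8, 9}
5 ∉ Sat(EX A[r U AF ~r]) = {0, 1, 2, 3, 4, 6, 7, 8, 9}, so the formula does not hold at 5.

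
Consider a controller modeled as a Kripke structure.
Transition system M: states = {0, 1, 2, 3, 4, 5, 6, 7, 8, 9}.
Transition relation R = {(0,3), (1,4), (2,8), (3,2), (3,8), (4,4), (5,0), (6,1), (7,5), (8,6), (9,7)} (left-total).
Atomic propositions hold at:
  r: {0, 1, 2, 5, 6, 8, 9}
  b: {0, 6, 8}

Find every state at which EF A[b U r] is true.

A[b U r]: least fixpoint, start Z0 = Sat(r) = {0, 1, 2, 5, 6, 8, 9}, add states in Sat(b) with every successor in Z. Already a fixed point.
Sat(A[b U r]) = {0, 1, 2, 5, 6, 8, 9}
EF A[b U r]: least fixpoint, start Z0 = {0, 1, 2, 5, 6, 8, 9}, add states with some successor in Z. Z1 = {0, 1, 2, 3, 5, 6, 7, 8, 9}; fixed.
Sat(EF A[b U r]) = {0, 1, 2, 3, 5, 6, 7, 8, 9}

{0, 1, 2, 3, 5, 6, 7, 8, 9}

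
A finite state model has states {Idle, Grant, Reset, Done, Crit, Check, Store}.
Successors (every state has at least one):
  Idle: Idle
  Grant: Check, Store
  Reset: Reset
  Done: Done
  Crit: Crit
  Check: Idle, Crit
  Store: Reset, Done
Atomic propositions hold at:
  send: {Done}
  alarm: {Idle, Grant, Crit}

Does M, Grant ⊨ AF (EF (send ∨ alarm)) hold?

Sat(send ∨ alarm) = {Idle, Grant, Done, Crit}
EF (send ∨ alarm): least fixpoint, start Z0 = {Idle, Grant, Done, Crit}, add states with some successor in Z. Z1 = {Idle, Grant, Done, Crit, Check, Store}; fixed.
Sat(EF (send ∨ alarm)) = {Idle, Grant, Done, Crit, Check, Store}
AF (EF (send ∨ alarm)): least fixpoint, start Z0 = {Idle, Grant, Done, Crit, Check, Store}, add states with every successor in Z. Already a fixed point.
Sat(AF (EF (send ∨ alarm))) = {Idle, Grant, Done, Crit, Check, Store}
Grant ∈ Sat(AF (EF (send ∨ alarm))) = {Idle, Grant, Done, Crit, Check, Store}, so the formula holds at Grant.

Yes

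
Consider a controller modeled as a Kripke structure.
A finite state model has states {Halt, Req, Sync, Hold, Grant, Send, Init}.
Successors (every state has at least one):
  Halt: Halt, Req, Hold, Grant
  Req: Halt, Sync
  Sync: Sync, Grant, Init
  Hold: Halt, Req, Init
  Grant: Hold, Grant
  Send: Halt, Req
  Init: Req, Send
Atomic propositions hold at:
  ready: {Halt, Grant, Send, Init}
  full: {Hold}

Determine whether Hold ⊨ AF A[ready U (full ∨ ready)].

Sat(full ∨ ready) = {Halt, Hold, Grant, Send, Init}
A[ready U (full ∨ ready)]: least fixpoint, start Z0 = Sat((full ∨ ready)) = {Halt, Hold, Grant, Send, Init}, add states in Sat(ready) with every successor in Z. Already a fixed point.
Sat(A[ready U (full ∨ ready)]) = {Halt, Hold, Grant, Send, Init}
AF A[ready U (full ∨ ready)]: least fixpoint, start Z0 = {Halt, Hold, Grant, Send, Init}, add states with every successor in Z. Already a fixed point.
Sat(AF A[ready U (full ∨ ready)]) = {Halt, Hold, Grant, Send, Init}
Hold ∈ Sat(AF A[ready U (full ∨ ready)]) = {Halt, Hold, Grant, Send, Init}, so the formula holds at Hold.

Yes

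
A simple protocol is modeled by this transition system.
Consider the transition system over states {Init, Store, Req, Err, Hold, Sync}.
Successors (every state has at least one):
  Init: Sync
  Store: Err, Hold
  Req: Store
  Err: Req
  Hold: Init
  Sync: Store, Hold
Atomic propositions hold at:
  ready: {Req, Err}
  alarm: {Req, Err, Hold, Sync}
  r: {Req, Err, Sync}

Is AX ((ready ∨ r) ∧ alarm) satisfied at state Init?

Yes

Sat(ready ∨ r) = {Req, Err, Sync}
Sat((ready ∨ r) ∧ alarm) = {Req, Err, Sync}
Sat(AX ((ready ∨ r) ∧ alarm)) = {s : every successor in {Req, Err, Sync}} = {Init, Err}
Init ∈ Sat(AX ((ready ∨ r) ∧ alarm)) = {Init, Err}, so the formula holds at Init.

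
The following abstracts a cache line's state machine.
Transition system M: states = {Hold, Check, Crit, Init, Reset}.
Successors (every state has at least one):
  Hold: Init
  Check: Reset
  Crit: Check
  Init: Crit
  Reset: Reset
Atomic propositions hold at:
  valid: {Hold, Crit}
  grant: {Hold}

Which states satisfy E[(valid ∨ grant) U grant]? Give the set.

{Hold}

Sat(valid ∨ grant) = {Hold, Crit}
E[(valid ∨ grant) U grant]: least fixpoint, start Z0 = Sat(grant) = {Hold}, add states in Sat(valid ∨ grant) with some successor in Z. Already a fixed point.
Sat(E[(valid ∨ grant) U grant]) = {Hold}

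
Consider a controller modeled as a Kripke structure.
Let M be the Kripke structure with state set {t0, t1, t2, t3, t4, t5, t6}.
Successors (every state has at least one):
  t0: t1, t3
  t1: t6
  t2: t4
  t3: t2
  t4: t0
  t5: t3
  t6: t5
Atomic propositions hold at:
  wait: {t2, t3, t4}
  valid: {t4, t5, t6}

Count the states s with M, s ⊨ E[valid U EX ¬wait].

4

Sat(¬wait) = {t0, t1, t5, t6}
Sat(EX ¬wait) = {s : some successor in {t0, t1, t5, t6}} = {t0, t1, t4, t6}
E[valid U EX ¬wait]: least fixpoint, start Z0 = Sat(EX ¬wait) = {t0, t1, t4, t6}, add states in Sat(valid) with some successor in Z. Already a fixed point.
Sat(E[valid U EX ¬wait]) = {t0, t1, t4, t6}
|Sat(E[valid U EX ¬wait])| = |{t0, t1, t4, t6}| = 4.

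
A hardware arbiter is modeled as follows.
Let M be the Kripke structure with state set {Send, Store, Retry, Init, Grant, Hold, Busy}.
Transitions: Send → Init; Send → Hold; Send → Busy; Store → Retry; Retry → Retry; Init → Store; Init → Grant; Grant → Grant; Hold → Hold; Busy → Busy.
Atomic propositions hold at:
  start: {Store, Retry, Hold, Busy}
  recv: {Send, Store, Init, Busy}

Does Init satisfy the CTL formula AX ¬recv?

Sat(¬recv) = {Retry, Grant, Hold}
Sat(AX ¬recv) = {s : every successor in {Retry, Grant, Hold}} = {Store, Retry, Grant, Hold}
Init ∉ Sat(AX ¬recv) = {Store, Retry, Grant, Hold}, so the formula does not hold at Init.

No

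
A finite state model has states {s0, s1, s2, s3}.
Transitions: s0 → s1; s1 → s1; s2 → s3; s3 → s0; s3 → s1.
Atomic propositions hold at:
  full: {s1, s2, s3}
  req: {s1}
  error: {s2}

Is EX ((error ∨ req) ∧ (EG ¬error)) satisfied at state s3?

Yes

Sat(error ∨ req) = {s1, s2}
Sat(¬error) = {s0, s1, s3}
EG ¬error: greatest fixpoint, start Z0 = {s0, s1, s3}, keep only states in Sat with some successor in Z. Already a fixed point.
Sat(EG ¬error) = {s0, s1, s3}
Sat((error ∨ req) ∧ (EG ¬error)) = {s1}
Sat(EX ((error ∨ req) ∧ (EG ¬error))) = {s : some successor in {s1}} = {s0, s1, s3}
s3 ∈ Sat(EX ((error ∨ req) ∧ (EG ¬error))) = {s0, s1, s3}, so the formula holds at s3.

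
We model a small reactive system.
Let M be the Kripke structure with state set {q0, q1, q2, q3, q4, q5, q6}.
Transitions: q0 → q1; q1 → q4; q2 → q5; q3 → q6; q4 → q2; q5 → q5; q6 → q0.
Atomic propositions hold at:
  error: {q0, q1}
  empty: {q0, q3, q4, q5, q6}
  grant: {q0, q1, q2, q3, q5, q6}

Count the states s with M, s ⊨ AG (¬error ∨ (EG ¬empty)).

3

Sat(¬error) = {q2, q3, q4, q5, q6}
Sat(¬empty) = {q1, q2}
EG ¬empty: greatest fixpoint, start Z0 = {q1, q2}, keep only states in Sat with some successor in Z. Z1 = ∅; fixed.
Sat(EG ¬empty) = ∅
Sat(¬error ∨ (EG ¬empty)) = {q2, q3, q4, q5, q6}
AG (¬error ∨ (EG ¬empty)): greatest fixpoint, start Z0 = {q2, q3, q4, q5, q6}, keep only states in Sat with every successor in Z. Z1 = {q2, q3, q4, q5}; Z2 = {q2, q4, q5}; fixed.
Sat(AG (¬error ∨ (EG ¬empty))) = {q2, q4, q5}
|Sat(AG (¬error ∨ (EG ¬empty)))| = |{q2, q4, q5}| = 3.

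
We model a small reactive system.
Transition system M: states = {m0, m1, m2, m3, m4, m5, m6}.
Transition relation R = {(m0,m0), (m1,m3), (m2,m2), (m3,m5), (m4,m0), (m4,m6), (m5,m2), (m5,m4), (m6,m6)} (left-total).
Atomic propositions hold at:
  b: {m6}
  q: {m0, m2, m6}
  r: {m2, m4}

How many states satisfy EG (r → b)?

Sat(r → b) = {m0, m1, m3, m5, m6}
EG (r → b): greatest fixpoint, start Z0 = {m0, m1, m3, m5, m6}, keep only states in Sat with some successor in Z. Z1 = {m0, m1, m3, m6}; Z2 = {m0, m1, m6}; Z3 = {m0, m6}; fixed.
Sat(EG (r → b)) = {m0, m6}
|Sat(EG (r → b))| = |{m0, m6}| = 2.

2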